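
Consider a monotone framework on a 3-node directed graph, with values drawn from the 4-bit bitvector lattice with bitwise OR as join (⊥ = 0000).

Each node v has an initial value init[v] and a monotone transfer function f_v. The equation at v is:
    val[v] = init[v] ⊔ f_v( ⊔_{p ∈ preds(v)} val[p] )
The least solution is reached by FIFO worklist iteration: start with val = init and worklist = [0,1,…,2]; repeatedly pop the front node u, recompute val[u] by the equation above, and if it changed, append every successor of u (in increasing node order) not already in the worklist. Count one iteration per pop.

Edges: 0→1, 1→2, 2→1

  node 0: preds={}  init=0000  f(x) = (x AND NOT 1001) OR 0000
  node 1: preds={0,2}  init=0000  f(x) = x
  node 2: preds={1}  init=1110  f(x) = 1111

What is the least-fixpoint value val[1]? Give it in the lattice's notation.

Iteration log — 5 steps:
  step 1. node 0  ⊔preds=0000  new=0000  stable
  step 2. node 1  ⊔preds=1110  new=1110  old=0000  +wl: 
  step 3. node 2  ⊔preds=1110  new=1111  old=1110  +wl: 1
  step 4. node 1  ⊔preds=1111  new=1111  old=1110  +wl: 2
  step 5. node 2  ⊔preds=1111  new=1111  stable

Least fixpoint reached:
  node 0: 0000
  node 1: 1111
  node 2: 1111

1111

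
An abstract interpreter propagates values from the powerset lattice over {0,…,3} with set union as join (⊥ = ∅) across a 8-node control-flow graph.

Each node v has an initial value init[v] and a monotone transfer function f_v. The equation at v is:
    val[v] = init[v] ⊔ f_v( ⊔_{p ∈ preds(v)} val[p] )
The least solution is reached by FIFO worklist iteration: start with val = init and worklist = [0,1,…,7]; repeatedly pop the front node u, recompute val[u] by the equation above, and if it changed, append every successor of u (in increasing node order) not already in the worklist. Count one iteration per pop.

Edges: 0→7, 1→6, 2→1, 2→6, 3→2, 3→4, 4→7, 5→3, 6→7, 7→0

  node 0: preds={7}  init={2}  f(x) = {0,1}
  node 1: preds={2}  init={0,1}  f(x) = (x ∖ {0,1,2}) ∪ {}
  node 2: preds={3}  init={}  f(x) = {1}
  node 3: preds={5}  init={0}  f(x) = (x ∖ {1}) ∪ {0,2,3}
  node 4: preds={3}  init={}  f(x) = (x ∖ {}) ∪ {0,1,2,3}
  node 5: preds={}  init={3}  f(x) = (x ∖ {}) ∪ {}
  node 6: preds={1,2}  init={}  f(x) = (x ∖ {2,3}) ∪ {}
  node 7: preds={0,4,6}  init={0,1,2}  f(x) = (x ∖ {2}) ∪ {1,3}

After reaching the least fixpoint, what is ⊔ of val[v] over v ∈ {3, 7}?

Worklist (11 pops):
  #1 pop 0: in={0,1,2} → {0,1,2} (was {2}); enqueue []
  #2 pop 1: in={} → {0,1} (no change)
  #3 pop 2: in={0} → {1} (was {}); enqueue [1]
  #4 pop 3: in={3} → {0,2,3} (was {0}); enqueue [2]
  #5 pop 4: in={0,2,3} → {0,1,2,3} (was {}); enqueue []
  #6 pop 5: in={} → {3} (no change)
  #7 pop 6: in={0,1} → {0,1} (was {}); enqueue []
  #8 pop 7: in={0,1,2,3} → {0,1,2,3} (was {0,1,2}); enqueue [0]
  #9 pop 1: in={1} → {0,1} (no change)
  #10 pop 2: in={0,2,3} → {1} (no change)
  #11 pop 0: in={0,1,2,3} → {0,1,2} (no change)

Fixpoint:
  val[0] = {0,1,2}
  val[1] = {0,1}
  val[2] = {1}
  val[3] = {0,2,3}
  val[4] = {0,1,2,3}
  val[5] = {3}
  val[6] = {0,1}
  val[7] = {0,1,2,3}

{0,1,2,3}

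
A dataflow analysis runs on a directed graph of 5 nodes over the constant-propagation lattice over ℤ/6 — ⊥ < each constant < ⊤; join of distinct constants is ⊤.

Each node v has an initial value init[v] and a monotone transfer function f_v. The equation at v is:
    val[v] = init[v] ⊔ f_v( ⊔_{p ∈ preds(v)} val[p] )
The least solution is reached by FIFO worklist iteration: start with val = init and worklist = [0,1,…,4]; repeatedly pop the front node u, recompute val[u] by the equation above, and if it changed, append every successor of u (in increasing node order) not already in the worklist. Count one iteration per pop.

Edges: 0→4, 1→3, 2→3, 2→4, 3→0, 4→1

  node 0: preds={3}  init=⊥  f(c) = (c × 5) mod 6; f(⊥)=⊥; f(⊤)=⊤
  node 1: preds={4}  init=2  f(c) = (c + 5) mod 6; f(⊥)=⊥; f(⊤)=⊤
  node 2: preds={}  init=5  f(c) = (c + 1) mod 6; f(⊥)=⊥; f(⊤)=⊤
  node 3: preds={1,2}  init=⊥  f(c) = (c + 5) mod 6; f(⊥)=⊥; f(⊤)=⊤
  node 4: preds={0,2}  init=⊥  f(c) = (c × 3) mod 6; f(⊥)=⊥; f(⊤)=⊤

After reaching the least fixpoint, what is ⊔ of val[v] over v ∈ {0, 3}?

⊤

Worklist (10 pops):
  #1 pop 0: in=⊥ → ⊥ (no change)
  #2 pop 1: in=⊥ → 2 (no change)
  #3 pop 2: in=⊥ → 5 (no change)
  #4 pop 3: in=⊤ → ⊤ (was ⊥); enqueue [0]
  #5 pop 4: in=5 → 3 (was ⊥); enqueue [1]
  #6 pop 0: in=⊤ → ⊤ (was ⊥); enqueue [4]
  #7 pop 1: in=3 → 2 (no change)
  #8 pop 4: in=⊤ → ⊤ (was 3); enqueue [1]
  #9 pop 1: in=⊤ → ⊤ (was 2); enqueue [3]
  #10 pop 3: in=⊤ → ⊤ (no change)

Fixpoint:
  val[0] = ⊤
  val[1] = ⊤
  val[2] = 5
  val[3] = ⊤
  val[4] = ⊤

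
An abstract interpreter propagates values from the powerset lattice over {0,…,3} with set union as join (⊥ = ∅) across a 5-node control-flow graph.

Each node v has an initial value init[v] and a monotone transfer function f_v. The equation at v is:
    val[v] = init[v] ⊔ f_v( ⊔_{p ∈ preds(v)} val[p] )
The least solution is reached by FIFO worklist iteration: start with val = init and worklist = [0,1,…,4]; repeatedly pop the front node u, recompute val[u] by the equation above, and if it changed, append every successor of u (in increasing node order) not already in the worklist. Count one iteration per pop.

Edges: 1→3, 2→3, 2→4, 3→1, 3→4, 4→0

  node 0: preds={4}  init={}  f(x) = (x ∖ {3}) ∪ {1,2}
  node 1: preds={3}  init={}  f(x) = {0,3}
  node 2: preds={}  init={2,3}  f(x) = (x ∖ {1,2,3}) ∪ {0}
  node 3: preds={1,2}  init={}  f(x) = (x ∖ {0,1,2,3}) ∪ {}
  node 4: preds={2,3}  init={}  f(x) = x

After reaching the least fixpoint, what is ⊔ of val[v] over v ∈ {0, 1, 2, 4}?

{0,1,2,3}

Trace (6 dequeues):
  [1] u=0 | in {} | out {1,2} | prev {} | push {}
  [2] u=1 | in {} | out {0,3} | prev {} | push {}
  [3] u=2 | in {} | out {0,2,3} | prev {2,3} | push {}
  [4] u=3 | in {0,2,3} | out {} | ==
  [5] u=4 | in {0,2,3} | out {0,2,3} | prev {} | push {0}
  [6] u=0 | in {0,2,3} | out {0,1,2} | prev {1,2} | push {}

Converged values:
  [0] {0,1,2}
  [1] {0,3}
  [2] {0,2,3}
  [3] {}
  [4] {0,2,3}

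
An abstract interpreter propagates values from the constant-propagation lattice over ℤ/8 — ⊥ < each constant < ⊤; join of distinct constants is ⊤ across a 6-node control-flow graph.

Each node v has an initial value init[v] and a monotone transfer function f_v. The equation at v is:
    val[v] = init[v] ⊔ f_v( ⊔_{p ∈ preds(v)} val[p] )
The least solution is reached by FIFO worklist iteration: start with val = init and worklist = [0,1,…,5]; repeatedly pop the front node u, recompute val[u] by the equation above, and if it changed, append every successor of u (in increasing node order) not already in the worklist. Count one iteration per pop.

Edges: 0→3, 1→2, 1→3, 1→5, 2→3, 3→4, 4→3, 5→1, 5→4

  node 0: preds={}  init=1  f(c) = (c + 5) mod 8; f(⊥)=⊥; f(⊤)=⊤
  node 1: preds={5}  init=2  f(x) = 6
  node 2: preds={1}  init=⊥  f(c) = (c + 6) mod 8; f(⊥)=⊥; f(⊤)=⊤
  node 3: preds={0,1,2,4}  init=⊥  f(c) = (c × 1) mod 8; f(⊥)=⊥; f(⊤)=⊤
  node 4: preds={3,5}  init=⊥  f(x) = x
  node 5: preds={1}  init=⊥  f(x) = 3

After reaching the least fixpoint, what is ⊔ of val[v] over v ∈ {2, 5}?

Worklist (9 pops):
  #1 pop 0: in=⊥ → 1 (no change)
  #2 pop 1: in=⊥ → ⊤ (was 2); enqueue []
  #3 pop 2: in=⊤ → ⊤ (was ⊥); enqueue []
  #4 pop 3: in=⊤ → ⊤ (was ⊥); enqueue []
  #5 pop 4: in=⊤ → ⊤ (was ⊥); enqueue [3]
  #6 pop 5: in=⊤ → 3 (was ⊥); enqueue [1,4]
  #7 pop 3: in=⊤ → ⊤ (no change)
  #8 pop 1: in=3 → ⊤ (no change)
  #9 pop 4: in=⊤ → ⊤ (no change)

Fixpoint:
  val[0] = 1
  val[1] = ⊤
  val[2] = ⊤
  val[3] = ⊤
  val[4] = ⊤
  val[5] = 3

⊤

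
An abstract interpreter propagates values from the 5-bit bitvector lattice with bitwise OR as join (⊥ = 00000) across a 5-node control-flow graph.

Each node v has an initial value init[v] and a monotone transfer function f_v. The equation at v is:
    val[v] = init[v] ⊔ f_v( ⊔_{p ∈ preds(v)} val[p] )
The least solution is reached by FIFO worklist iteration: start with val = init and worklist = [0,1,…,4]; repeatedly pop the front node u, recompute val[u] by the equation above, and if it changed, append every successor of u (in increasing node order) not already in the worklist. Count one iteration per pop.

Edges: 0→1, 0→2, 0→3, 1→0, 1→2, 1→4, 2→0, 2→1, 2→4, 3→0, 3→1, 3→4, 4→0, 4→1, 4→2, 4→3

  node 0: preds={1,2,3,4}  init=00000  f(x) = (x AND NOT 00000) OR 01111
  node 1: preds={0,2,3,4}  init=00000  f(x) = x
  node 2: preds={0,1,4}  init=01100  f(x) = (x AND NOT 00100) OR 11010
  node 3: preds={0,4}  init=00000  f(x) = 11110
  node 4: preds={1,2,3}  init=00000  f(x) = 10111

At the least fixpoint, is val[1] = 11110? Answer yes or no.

no

Trace (11 dequeues):
  [1] u=0 | in 01100 | out 01111 | prev 00000 | push {}
  [2] u=1 | in 01111 | out 01111 | prev 00000 | push {0}
  [3] u=2 | in 01111 | out 11111 | prev 01100 | push {1}
  [4] u=3 | in 01111 | out 11110 | prev 00000 | push {}
  [5] u=4 | in 11111 | out 10111 | prev 00000 | push {2,3}
  [6] u=0 | in 11111 | out 11111 | prev 01111 | push {}
  [7] u=1 | in 11111 | out 11111 | prev 01111 | push {0,4}
  [8] u=2 | in 11111 | out 11111 | ==
  [9] u=3 | in 11111 | out 11110 | ==
  [10] u=0 | in 11111 | out 11111 | ==
  [11] u=4 | in 11111 | out 10111 | ==

Converged values:
  [0] 11111
  [1] 11111
  [2] 11111
  [3] 11110
  [4] 10111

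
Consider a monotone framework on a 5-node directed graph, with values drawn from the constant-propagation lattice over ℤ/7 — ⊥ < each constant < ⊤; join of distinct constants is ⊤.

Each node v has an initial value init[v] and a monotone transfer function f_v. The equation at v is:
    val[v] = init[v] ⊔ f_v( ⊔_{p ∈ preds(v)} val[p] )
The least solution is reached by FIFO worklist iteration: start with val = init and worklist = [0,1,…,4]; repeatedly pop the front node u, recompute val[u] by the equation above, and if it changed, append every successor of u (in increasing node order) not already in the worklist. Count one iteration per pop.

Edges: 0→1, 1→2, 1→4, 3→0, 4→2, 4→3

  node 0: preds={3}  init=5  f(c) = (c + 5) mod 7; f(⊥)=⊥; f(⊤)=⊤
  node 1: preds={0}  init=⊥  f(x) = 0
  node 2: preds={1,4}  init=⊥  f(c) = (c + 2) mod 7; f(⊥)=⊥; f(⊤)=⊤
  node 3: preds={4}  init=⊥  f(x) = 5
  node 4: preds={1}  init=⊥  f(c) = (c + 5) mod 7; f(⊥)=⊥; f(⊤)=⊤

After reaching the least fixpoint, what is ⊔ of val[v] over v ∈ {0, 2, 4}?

⊤

Trace (9 dequeues):
  [1] u=0 | in ⊥ | out 5 | ==
  [2] u=1 | in 5 | out 0 | prev ⊥ | push {}
  [3] u=2 | in 0 | out 2 | prev ⊥ | push {}
  [4] u=3 | in ⊥ | out 5 | prev ⊥ | push {0}
  [5] u=4 | in 0 | out 5 | prev ⊥ | push {2,3}
  [6] u=0 | in 5 | out ⊤ | prev 5 | push {1}
  [7] u=2 | in ⊤ | out ⊤ | prev 2 | push {}
  [8] u=3 | in 5 | out 5 | ==
  [9] u=1 | in ⊤ | out 0 | ==

Converged values:
  [0] ⊤
  [1] 0
  [2] ⊤
  [3] 5
  [4] 5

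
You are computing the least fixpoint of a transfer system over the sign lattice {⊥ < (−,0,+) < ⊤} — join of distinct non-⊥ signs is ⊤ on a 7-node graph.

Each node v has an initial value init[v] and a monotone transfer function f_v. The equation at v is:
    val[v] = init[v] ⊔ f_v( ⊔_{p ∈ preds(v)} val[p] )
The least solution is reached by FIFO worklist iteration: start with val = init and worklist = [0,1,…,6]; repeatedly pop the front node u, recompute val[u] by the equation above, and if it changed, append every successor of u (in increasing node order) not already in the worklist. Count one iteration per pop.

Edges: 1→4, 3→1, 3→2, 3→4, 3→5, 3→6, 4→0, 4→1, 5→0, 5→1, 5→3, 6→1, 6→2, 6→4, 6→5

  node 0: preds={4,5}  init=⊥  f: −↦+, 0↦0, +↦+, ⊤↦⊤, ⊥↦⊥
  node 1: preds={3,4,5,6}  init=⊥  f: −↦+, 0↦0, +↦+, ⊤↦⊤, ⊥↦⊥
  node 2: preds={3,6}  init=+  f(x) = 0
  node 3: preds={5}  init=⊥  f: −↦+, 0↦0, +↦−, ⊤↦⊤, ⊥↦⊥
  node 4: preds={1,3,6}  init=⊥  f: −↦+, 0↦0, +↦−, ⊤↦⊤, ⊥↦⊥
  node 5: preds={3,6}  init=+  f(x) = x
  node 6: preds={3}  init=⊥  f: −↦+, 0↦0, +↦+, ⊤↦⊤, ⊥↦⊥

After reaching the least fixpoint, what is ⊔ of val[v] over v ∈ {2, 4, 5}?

Worklist (20 pops):
  #1 pop 0: in=+ → + (was ⊥); enqueue []
  #2 pop 1: in=+ → + (was ⊥); enqueue []
  #3 pop 2: in=⊥ → ⊤ (was +); enqueue []
  #4 pop 3: in=+ → − (was ⊥); enqueue [1,2]
  #5 pop 4: in=⊤ → ⊤ (was ⊥); enqueue [0]
  #6 pop 5: in=− → ⊤ (was +); enqueue [3]
  #7 pop 6: in=− → + (was ⊥); enqueue [4,5]
  #8 pop 1: in=⊤ → ⊤ (was +); enqueue []
  #9 pop 2: in=⊤ → ⊤ (no change)
  #10 pop 0: in=⊤ → ⊤ (was +); enqueue []
  #11 pop 3: in=⊤ → ⊤ (was −); enqueue [1,2,6]
  #12 pop 4: in=⊤ → ⊤ (no change)
  #13 pop 5: in=⊤ → ⊤ (no change)
  #14 pop 1: in=⊤ → ⊤ (no change)
  #15 pop 2: in=⊤ → ⊤ (no change)
  #16 pop 6: in=⊤ → ⊤ (was +); enqueue [1,2,4,5]
  #17 pop 1: in=⊤ → ⊤ (no change)
  #18 pop 2: in=⊤ → ⊤ (no change)
  #19 pop 4: in=⊤ → ⊤ (no change)
  #20 pop 5: in=⊤ → ⊤ (no change)

Fixpoint:
  val[0] = ⊤
  val[1] = ⊤
  val[2] = ⊤
  val[3] = ⊤
  val[4] = ⊤
  val[5] = ⊤
  val[6] = ⊤

⊤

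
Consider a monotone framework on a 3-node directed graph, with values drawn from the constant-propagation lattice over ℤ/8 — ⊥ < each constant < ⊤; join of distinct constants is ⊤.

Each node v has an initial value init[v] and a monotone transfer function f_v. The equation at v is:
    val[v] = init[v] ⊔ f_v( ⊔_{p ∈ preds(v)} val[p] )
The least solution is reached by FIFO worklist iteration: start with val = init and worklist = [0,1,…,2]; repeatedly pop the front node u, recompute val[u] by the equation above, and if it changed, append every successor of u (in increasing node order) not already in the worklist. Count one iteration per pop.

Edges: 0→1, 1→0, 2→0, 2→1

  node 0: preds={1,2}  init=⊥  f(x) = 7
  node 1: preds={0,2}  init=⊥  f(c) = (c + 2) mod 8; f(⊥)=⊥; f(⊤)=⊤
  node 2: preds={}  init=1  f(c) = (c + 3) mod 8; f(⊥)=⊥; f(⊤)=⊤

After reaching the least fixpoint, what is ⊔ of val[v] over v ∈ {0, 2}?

⊤

Trace (4 dequeues):
  [1] u=0 | in 1 | out 7 | prev ⊥ | push {}
  [2] u=1 | in ⊤ | out ⊤ | prev ⊥ | push {0}
  [3] u=2 | in ⊥ | out 1 | ==
  [4] u=0 | in ⊤ | out 7 | ==

Converged values:
  [0] 7
  [1] ⊤
  [2] 1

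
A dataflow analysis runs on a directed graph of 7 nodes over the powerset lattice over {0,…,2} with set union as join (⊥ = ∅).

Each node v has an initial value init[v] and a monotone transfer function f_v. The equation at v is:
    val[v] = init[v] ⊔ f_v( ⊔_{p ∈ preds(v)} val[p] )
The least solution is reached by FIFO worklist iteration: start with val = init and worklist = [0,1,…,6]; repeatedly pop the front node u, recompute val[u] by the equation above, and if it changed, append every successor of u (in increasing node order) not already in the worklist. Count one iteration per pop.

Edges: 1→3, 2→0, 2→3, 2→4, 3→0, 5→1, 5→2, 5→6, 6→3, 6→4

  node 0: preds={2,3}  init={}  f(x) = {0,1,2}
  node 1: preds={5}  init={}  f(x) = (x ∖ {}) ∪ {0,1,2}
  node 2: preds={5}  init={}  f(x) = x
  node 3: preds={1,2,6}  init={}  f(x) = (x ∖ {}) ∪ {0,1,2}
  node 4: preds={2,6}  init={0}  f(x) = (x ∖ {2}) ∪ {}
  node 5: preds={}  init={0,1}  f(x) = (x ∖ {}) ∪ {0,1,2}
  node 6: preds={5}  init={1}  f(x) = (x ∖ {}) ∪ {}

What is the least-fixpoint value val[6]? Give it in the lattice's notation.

Iteration log — 13 steps:
  step 1. node 0  ⊔preds={}  new={0,1,2}  old={}  +wl: 
  step 2. node 1  ⊔preds={0,1}  new={0,1,2}  old={}  +wl: 
  step 3. node 2  ⊔preds={0,1}  new={0,1}  old={}  +wl: 0
  step 4. node 3  ⊔preds={0,1,2}  new={0,1,2}  old={}  +wl: 
  step 5. node 4  ⊔preds={0,1}  new={0,1}  old={0}  +wl: 
  step 6. node 5  ⊔preds={}  new={0,1,2}  old={0,1}  +wl: 1,2
  step 7. node 6  ⊔preds={0,1,2}  new={0,1,2}  old={1}  +wl: 3,4
  step 8. node 0  ⊔preds={0,1,2}  new={0,1,2}  stable
  step 9. node 1  ⊔preds={0,1,2}  new={0,1,2}  stable
  step 10. node 2  ⊔preds={0,1,2}  new={0,1,2}  old={0,1}  +wl: 0
  step 11. node 3  ⊔preds={0,1,2}  new={0,1,2}  stable
  step 12. node 4  ⊔preds={0,1,2}  new={0,1}  stable
  step 13. node 0  ⊔preds={0,1,2}  new={0,1,2}  stable

Least fixpoint reached:
  node 0: {0,1,2}
  node 1: {0,1,2}
  node 2: {0,1,2}
  node 3: {0,1,2}
  node 4: {0,1}
  node 5: {0,1,2}
  node 6: {0,1,2}

{0,1,2}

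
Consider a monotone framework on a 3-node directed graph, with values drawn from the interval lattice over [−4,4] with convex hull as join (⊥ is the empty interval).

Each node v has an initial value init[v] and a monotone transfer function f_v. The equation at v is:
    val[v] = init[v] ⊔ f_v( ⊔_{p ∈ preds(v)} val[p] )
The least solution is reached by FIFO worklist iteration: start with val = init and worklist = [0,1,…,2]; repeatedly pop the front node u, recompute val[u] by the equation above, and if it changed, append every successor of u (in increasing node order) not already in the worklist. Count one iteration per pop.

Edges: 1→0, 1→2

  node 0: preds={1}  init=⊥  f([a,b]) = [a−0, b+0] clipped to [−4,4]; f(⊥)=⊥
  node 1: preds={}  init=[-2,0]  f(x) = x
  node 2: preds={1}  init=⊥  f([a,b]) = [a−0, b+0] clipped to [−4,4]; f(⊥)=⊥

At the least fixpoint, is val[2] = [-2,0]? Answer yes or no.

yes

Trace (3 dequeues):
  [1] u=0 | in [-2,0] | out [-2,0] | prev ⊥ | push {}
  [2] u=1 | in ⊥ | out [-2,0] | ==
  [3] u=2 | in [-2,0] | out [-2,0] | prev ⊥ | push {}

Converged values:
  [0] [-2,0]
  [1] [-2,0]
  [2] [-2,0]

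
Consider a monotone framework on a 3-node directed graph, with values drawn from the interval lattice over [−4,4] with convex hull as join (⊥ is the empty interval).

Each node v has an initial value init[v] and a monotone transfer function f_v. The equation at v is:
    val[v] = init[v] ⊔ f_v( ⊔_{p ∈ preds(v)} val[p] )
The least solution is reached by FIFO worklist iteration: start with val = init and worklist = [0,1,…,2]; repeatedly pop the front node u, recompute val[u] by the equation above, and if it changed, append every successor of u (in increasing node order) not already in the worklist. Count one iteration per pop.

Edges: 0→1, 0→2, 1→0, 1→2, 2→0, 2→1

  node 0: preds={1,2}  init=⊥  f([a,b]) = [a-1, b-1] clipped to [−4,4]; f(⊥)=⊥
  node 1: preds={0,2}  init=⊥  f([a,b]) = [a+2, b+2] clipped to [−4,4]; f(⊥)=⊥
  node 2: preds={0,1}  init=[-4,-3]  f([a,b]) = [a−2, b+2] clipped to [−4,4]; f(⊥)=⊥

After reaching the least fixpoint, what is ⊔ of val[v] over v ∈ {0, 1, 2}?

Worklist (10 pops):
  #1 pop 0: in=[-4,-3] → [-4,-4] (was ⊥); enqueue []
  #2 pop 1: in=[-4,-3] → [-2,-1] (was ⊥); enqueue [0]
  #3 pop 2: in=[-4,-1] → [-4,1] (was [-4,-3]); enqueue [1]
  #4 pop 0: in=[-4,1] → [-4,0] (was [-4,-4]); enqueue [2]
  #5 pop 1: in=[-4,1] → [-2,3] (was [-2,-1]); enqueue [0]
  #6 pop 2: in=[-4,3] → [-4,4] (was [-4,1]); enqueue [1]
  #7 pop 0: in=[-4,4] → [-4,3] (was [-4,0]); enqueue [2]
  #8 pop 1: in=[-4,4] → [-2,4] (was [-2,3]); enqueue [0]
  #9 pop 2: in=[-4,4] → [-4,4] (no change)
  #10 pop 0: in=[-4,4] → [-4,3] (no change)

Fixpoint:
  val[0] = [-4,3]
  val[1] = [-2,4]
  val[2] = [-4,4]

[-4,4]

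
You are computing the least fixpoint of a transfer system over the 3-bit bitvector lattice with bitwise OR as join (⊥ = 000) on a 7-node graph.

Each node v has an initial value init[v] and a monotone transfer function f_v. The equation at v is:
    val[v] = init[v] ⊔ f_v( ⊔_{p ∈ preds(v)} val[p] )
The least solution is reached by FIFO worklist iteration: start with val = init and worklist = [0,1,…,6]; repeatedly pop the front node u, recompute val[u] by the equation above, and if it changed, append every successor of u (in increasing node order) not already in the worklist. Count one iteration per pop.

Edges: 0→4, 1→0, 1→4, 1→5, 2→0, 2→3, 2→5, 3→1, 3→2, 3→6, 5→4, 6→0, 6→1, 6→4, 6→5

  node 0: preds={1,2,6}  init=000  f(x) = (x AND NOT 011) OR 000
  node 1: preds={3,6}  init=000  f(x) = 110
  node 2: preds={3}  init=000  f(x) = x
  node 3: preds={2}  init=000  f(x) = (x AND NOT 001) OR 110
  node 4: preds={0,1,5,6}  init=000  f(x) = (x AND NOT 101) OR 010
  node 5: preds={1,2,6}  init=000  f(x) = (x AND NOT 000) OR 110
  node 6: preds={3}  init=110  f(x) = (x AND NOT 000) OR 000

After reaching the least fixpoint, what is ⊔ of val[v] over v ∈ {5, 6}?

Trace (14 dequeues):
  [1] u=0 | in 110 | out 100 | prev 000 | push {}
  [2] u=1 | in 110 | out 110 | prev 000 | push {0}
  [3] u=2 | in 000 | out 000 | ==
  [4] u=3 | in 000 | out 110 | prev 000 | push {1,2}
  [5] u=4 | in 110 | out 010 | prev 000 | push {}
  [6] u=5 | in 110 | out 110 | prev 000 | push {4}
  [7] u=6 | in 110 | out 110 | ==
  [8] u=0 | in 110 | out 100 | ==
  [9] u=1 | in 110 | out 110 | ==
  [10] u=2 | in 110 | out 110 | prev 000 | push {0,3,5}
  [11] u=4 | in 110 | out 010 | ==
  [12] u=0 | in 110 | out 100 | ==
  [13] u=3 | in 110 | out 110 | ==
  [14] u=5 | in 110 | out 110 | ==

Converged values:
  [0] 100
  [1] 110
  [2] 110
  [3] 110
  [4] 010
  [5] 110
  [6] 110

110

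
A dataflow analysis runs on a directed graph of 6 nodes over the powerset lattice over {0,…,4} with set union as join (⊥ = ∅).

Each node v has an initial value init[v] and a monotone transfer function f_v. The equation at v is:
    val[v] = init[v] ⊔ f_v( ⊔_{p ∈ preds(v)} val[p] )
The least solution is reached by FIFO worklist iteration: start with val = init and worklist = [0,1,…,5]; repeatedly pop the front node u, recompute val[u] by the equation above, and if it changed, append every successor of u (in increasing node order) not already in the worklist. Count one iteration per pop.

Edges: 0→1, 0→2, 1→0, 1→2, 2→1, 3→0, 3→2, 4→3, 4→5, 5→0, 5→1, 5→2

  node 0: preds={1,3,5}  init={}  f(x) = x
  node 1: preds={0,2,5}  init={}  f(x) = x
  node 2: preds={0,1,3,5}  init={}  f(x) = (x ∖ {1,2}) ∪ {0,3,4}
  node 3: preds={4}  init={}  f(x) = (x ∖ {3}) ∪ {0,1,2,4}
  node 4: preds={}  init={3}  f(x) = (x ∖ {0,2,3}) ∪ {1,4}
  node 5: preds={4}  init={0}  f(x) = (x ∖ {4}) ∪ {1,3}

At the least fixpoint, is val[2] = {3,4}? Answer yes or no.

Worklist (11 pops):
  #1 pop 0: in={0} → {0} (was {}); enqueue []
  #2 pop 1: in={0} → {0} (was {}); enqueue [0]
  #3 pop 2: in={0} → {0,3,4} (was {}); enqueue [1]
  #4 pop 3: in={3} → {0,1,2,4} (was {}); enqueue [2]
  #5 pop 4: in={} → {1,3,4} (was {3}); enqueue [3]
  #6 pop 5: in={1,3,4} → {0,1,3} (was {0}); enqueue []
  #7 pop 0: in={0,1,2,3,4} → {0,1,2,3,4} (was {0}); enqueue []
  #8 pop 1: in={0,1,2,3,4} → {0,1,2,3,4} (was {0}); enqueue [0]
  #9 pop 2: in={0,1,2,3,4} → {0,3,4} (no change)
  #10 pop 3: in={1,3,4} → {0,1,2,4} (no change)
  #11 pop 0: in={0,1,2,3,4} → {0,1,2,3,4} (no change)

Fixpoint:
  val[0] = {0,1,2,3,4}
  val[1] = {0,1,2,3,4}
  val[2] = {0,3,4}
  val[3] = {0,1,2,4}
  val[4] = {1,3,4}
  val[5] = {0,1,3}

no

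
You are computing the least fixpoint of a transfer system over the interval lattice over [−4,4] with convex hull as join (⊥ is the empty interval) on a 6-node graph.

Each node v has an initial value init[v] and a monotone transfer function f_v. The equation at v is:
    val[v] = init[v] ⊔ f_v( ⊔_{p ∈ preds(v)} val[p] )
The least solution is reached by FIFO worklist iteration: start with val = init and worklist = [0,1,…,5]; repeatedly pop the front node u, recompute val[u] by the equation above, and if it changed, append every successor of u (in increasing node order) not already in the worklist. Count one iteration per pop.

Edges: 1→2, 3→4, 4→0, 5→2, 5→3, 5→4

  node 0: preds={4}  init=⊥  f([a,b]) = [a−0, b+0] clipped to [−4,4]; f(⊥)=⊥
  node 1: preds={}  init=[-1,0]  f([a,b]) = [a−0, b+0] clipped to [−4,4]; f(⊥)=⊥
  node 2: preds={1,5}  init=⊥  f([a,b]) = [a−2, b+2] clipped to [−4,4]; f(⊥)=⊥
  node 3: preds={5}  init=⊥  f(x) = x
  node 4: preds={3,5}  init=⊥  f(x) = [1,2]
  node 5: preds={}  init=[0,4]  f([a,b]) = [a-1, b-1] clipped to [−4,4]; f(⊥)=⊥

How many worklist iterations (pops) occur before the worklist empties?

7

Trace (7 dequeues):
  [1] u=0 | in ⊥ | out ⊥ | ==
  [2] u=1 | in ⊥ | out [-1,0] | ==
  [3] u=2 | in [-1,4] | out [-3,4] | prev ⊥ | push {}
  [4] u=3 | in [0,4] | out [0,4] | prev ⊥ | push {}
  [5] u=4 | in [0,4] | out [1,2] | prev ⊥ | push {0}
  [6] u=5 | in ⊥ | out [0,4] | ==
  [7] u=0 | in [1,2] | out [1,2] | prev ⊥ | push {}

Converged values:
  [0] [1,2]
  [1] [-1,0]
  [2] [-3,4]
  [3] [0,4]
  [4] [1,2]
  [5] [0,4]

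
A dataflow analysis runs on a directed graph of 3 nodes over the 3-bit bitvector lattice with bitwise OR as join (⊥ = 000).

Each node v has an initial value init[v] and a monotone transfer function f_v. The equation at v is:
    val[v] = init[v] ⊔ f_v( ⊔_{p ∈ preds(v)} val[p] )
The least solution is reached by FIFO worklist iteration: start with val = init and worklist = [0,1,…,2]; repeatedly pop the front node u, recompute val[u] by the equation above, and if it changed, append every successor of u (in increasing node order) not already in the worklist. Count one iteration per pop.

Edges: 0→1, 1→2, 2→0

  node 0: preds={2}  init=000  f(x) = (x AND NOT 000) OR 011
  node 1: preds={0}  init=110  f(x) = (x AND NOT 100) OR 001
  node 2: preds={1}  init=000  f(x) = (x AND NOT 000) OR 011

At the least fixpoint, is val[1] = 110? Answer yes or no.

no

Trace (5 dequeues):
  [1] u=0 | in 000 | out 011 | prev 000 | push {}
  [2] u=1 | in 011 | out 111 | prev 110 | push {}
  [3] u=2 | in 111 | out 111 | prev 000 | push {0}
  [4] u=0 | in 111 | out 111 | prev 011 | push {1}
  [5] u=1 | in 111 | out 111 | ==

Converged values:
  [0] 111
  [1] 111
  [2] 111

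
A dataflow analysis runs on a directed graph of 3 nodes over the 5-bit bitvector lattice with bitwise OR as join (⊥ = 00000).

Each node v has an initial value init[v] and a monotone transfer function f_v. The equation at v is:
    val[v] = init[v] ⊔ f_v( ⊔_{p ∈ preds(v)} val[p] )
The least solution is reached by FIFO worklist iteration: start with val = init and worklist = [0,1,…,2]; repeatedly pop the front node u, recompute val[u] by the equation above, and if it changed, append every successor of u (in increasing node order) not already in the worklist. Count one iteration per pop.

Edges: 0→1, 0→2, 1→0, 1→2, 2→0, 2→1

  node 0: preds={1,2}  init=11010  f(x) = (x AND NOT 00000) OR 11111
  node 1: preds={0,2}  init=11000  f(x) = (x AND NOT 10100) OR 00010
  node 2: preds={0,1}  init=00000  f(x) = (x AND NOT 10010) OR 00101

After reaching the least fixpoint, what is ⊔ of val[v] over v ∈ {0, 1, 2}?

Worklist (5 pops):
  #1 pop 0: in=11000 → 11111 (was 11010); enqueue []
  #2 pop 1: in=11111 → 11011 (was 11000); enqueue [0]
  #3 pop 2: in=11111 → 01101 (was 00000); enqueue [1]
  #4 pop 0: in=11111 → 11111 (no change)
  #5 pop 1: in=11111 → 11011 (no change)

Fixpoint:
  val[0] = 11111
  val[1] = 11011
  val[2] = 01101

11111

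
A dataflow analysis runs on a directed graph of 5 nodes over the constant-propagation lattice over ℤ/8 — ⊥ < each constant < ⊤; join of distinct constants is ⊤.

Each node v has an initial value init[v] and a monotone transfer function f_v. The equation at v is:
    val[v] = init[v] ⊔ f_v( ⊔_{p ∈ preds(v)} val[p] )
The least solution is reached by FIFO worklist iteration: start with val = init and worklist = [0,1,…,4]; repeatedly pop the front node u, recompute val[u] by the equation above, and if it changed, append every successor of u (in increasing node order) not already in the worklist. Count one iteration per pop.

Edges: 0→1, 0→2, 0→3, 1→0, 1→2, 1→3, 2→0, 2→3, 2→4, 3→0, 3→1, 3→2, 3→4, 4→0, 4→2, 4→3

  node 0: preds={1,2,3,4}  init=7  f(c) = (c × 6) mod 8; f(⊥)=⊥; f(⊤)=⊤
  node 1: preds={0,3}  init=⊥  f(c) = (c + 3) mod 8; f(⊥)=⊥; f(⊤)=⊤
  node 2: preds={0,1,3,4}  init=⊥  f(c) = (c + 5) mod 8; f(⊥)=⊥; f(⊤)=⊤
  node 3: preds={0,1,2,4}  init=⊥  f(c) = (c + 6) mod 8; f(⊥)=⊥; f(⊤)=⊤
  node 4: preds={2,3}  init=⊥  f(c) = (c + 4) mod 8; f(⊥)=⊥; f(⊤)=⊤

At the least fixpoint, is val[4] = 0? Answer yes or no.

no

Iteration log — 10 steps:
  step 1. node 0  ⊔preds=⊥  new=7  stable
  step 2. node 1  ⊔preds=7  new=2  old=⊥  +wl: 0
  step 3. node 2  ⊔preds=⊤  new=⊤  old=⊥  +wl: 
  step 4. node 3  ⊔preds=⊤  new=⊤  old=⊥  +wl: 1,2
  step 5. node 4  ⊔preds=⊤  new=⊤  old=⊥  +wl: 3
  step 6. node 0  ⊔preds=⊤  new=⊤  old=7  +wl: 
  step 7. node 1  ⊔preds=⊤  new=⊤  old=2  +wl: 0
  step 8. node 2  ⊔preds=⊤  new=⊤  stable
  step 9. node 3  ⊔preds=⊤  new=⊤  stable
  step 10. node 0  ⊔preds=⊤  new=⊤  stable

Least fixpoint reached:
  node 0: ⊤
  node 1: ⊤
  node 2: ⊤
  node 3: ⊤
  node 4: ⊤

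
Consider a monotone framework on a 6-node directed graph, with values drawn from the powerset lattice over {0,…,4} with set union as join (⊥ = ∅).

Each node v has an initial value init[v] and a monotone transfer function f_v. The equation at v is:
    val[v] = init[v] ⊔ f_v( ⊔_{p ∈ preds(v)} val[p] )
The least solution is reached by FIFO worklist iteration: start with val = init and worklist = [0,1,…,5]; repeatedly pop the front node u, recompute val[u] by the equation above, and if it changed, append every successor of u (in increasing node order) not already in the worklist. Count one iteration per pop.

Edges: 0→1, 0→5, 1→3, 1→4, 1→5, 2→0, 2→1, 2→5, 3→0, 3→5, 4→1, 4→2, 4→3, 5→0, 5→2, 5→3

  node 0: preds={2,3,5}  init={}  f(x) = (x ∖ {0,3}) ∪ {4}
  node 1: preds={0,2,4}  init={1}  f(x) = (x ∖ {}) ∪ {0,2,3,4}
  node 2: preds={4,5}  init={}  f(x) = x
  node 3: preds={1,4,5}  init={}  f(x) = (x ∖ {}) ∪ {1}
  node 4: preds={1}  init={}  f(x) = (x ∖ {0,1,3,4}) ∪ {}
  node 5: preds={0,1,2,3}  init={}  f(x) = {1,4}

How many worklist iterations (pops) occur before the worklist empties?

13

Worklist (13 pops):
  #1 pop 0: in={} → {4} (was {}); enqueue []
  #2 pop 1: in={4} → {0,1,2,3,4} (was {1}); enqueue []
  #3 pop 2: in={} → {} (no change)
  #4 pop 3: in={0,1,2,3,4} → {0,1,2,3,4} (was {}); enqueue [0]
  #5 pop 4: in={0,1,2,3,4} → {2} (was {}); enqueue [1,2,3]
  #6 pop 5: in={0,1,2,3,4} → {1,4} (was {}); enqueue []
  #7 pop 0: in={0,1,2,3,4} → {1,2,4} (was {4}); enqueue [5]
  #8 pop 1: in={1,2,4} → {0,1,2,3,4} (no change)
  #9 pop 2: in={1,2,4} → {1,2,4} (was {}); enqueue [0,1]
  #10 pop 3: in={0,1,2,3,4} → {0,1,2,3,4} (no change)
  #11 pop 5: in={0,1,2,3,4} → {1,4} (no change)
  #12 pop 0: in={0,1,2,3,4} → {1,2,4} (no change)
  #13 pop 1: in={1,2,4} → {0,1,2,3,4} (no change)

Fixpoint:
  val[0] = {1,2,4}
  val[1] = {0,1,2,3,4}
  val[2] = {1,2,4}
  val[3] = {0,1,2,3,4}
  val[4] = {2}
  val[5] = {1,4}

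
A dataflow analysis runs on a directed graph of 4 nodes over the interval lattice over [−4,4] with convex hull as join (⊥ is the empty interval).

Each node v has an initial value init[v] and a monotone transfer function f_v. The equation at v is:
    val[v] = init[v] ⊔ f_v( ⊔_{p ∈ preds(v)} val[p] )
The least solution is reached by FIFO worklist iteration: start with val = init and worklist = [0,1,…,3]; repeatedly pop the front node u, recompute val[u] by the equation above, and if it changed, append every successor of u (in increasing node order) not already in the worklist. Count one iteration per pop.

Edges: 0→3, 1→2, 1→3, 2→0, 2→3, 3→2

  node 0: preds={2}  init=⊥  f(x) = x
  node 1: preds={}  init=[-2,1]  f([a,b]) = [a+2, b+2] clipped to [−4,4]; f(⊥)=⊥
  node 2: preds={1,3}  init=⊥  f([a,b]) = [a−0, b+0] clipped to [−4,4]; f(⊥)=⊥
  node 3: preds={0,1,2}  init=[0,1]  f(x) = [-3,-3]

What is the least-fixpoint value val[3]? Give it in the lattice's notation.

Iteration log — 9 steps:
  step 1. node 0  ⊔preds=⊥  new=⊥  stable
  step 2. node 1  ⊔preds=⊥  new=[-2,1]  stable
  step 3. node 2  ⊔preds=[-2,1]  new=[-2,1]  old=⊥  +wl: 0
  step 4. node 3  ⊔preds=[-2,1]  new=[-3,1]  old=[0,1]  +wl: 2
  step 5. node 0  ⊔preds=[-2,1]  new=[-2,1]  old=⊥  +wl: 3
  step 6. node 2  ⊔preds=[-3,1]  new=[-3,1]  old=[-2,1]  +wl: 0
  step 7. node 3  ⊔preds=[-3,1]  new=[-3,1]  stable
  step 8. node 0  ⊔preds=[-3,1]  new=[-3,1]  old=[-2,1]  +wl: 3
  step 9. node 3  ⊔preds=[-3,1]  new=[-3,1]  stable

Least fixpoint reached:
  node 0: [-3,1]
  node 1: [-2,1]
  node 2: [-3,1]
  node 3: [-3,1]

[-3,1]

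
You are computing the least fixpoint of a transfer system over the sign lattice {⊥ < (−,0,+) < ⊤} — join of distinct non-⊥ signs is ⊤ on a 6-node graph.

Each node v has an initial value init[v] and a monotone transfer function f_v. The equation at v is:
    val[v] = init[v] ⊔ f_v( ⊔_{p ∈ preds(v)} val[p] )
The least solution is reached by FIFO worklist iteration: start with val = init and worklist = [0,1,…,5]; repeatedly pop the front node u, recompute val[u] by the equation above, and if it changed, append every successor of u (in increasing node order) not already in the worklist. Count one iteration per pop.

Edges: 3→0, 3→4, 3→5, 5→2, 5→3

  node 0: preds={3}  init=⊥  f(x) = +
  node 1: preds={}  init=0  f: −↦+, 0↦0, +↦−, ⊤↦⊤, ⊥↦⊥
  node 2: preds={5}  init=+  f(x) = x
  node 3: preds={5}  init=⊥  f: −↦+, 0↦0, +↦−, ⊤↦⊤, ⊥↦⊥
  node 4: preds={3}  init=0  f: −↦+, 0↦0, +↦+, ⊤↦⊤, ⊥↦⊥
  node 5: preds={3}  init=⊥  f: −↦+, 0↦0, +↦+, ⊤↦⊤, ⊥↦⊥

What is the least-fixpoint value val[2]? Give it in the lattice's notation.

+

Iteration log — 6 steps:
  step 1. node 0  ⊔preds=⊥  new=+  old=⊥  +wl: 
  step 2. node 1  ⊔preds=⊥  new=0  stable
  step 3. node 2  ⊔preds=⊥  new=+  stable
  step 4. node 3  ⊔preds=⊥  new=⊥  stable
  step 5. node 4  ⊔preds=⊥  new=0  stable
  step 6. node 5  ⊔preds=⊥  new=⊥  stable

Least fixpoint reached:
  node 0: +
  node 1: 0
  node 2: +
  node 3: ⊥
  node 4: 0
  node 5: ⊥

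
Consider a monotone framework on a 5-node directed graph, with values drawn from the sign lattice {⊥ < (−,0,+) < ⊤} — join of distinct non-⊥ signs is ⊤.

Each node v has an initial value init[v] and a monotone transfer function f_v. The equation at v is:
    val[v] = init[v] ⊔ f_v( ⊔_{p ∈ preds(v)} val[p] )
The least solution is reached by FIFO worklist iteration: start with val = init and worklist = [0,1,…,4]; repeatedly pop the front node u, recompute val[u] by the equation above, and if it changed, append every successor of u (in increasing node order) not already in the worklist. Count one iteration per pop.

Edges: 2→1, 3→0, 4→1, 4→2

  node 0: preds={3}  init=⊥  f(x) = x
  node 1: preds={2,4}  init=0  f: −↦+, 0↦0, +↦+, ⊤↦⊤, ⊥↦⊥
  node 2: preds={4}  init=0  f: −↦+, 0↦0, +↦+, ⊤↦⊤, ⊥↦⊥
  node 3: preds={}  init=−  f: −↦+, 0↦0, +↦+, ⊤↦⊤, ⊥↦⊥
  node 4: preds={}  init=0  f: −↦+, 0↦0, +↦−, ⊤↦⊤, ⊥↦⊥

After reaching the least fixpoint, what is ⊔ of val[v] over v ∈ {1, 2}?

0

Trace (5 dequeues):
  [1] u=0 | in − | out − | prev ⊥ | push {}
  [2] u=1 | in 0 | out 0 | ==
  [3] u=2 | in 0 | out 0 | ==
  [4] u=3 | in ⊥ | out − | ==
  [5] u=4 | in ⊥ | out 0 | ==

Converged values:
  [0] −
  [1] 0
  [2] 0
  [3] −
  [4] 0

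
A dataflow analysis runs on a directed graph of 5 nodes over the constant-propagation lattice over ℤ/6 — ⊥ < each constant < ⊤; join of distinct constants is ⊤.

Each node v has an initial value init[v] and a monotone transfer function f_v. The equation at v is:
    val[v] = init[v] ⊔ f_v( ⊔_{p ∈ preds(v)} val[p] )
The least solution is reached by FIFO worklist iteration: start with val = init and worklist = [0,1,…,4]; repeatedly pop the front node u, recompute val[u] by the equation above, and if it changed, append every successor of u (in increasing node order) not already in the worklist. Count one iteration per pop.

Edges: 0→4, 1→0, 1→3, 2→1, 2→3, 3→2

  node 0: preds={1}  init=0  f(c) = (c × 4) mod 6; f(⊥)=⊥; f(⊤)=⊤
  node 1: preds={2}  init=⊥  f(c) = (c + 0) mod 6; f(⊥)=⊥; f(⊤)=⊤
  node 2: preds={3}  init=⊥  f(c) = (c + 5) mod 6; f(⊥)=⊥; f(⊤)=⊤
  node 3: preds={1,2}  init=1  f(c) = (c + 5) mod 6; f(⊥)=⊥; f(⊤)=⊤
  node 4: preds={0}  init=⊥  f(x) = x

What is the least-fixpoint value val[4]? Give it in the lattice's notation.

Iteration log — 13 steps:
  step 1. node 0  ⊔preds=⊥  new=0  stable
  step 2. node 1  ⊔preds=⊥  new=⊥  stable
  step 3. node 2  ⊔preds=1  new=0  old=⊥  +wl: 1
  step 4. node 3  ⊔preds=0  new=⊤  old=1  +wl: 2
  step 5. node 4  ⊔preds=0  new=0  old=⊥  +wl: 
  step 6. node 1  ⊔preds=0  new=0  old=⊥  +wl: 0,3
  step 7. node 2  ⊔preds=⊤  new=⊤  old=0  +wl: 1
  step 8. node 0  ⊔preds=0  new=0  stable
  step 9. node 3  ⊔preds=⊤  new=⊤  stable
  step 10. node 1  ⊔preds=⊤  new=⊤  old=0  +wl: 0,3
  step 11. node 0  ⊔preds=⊤  new=⊤  old=0  +wl: 4
  step 12. node 3  ⊔preds=⊤  new=⊤  stable
  step 13. node 4  ⊔preds=⊤  new=⊤  old=0  +wl: 

Least fixpoint reached:
  node 0: ⊤
  node 1: ⊤
  node 2: ⊤
  node 3: ⊤
  node 4: ⊤

⊤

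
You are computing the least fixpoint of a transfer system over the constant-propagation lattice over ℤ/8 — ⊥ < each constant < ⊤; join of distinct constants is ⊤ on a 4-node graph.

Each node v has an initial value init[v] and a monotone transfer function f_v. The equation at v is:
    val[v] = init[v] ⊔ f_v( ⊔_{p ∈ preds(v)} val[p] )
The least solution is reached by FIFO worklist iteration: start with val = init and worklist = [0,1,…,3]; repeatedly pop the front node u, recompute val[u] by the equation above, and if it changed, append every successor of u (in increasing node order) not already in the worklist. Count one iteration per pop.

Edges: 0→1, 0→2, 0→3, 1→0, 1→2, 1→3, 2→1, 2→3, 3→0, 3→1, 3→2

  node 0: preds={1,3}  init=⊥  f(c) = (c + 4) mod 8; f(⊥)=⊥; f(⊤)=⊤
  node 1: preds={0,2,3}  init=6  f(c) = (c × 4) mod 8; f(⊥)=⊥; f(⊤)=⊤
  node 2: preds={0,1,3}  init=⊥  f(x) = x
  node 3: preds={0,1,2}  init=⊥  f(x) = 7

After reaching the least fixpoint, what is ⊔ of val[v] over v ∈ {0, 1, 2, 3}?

⊤

Worklist (8 pops):
  #1 pop 0: in=6 → 2 (was ⊥); enqueue []
  #2 pop 1: in=2 → ⊤ (was 6); enqueue [0]
  #3 pop 2: in=⊤ → ⊤ (was ⊥); enqueue [1]
  #4 pop 3: in=⊤ → 7 (was ⊥); enqueue [2]
  #5 pop 0: in=⊤ → ⊤ (was 2); enqueue [3]
  #6 pop 1: in=⊤ → ⊤ (no change)
  #7 pop 2: in=⊤ → ⊤ (no change)
  #8 pop 3: in=⊤ → 7 (no change)

Fixpoint:
  val[0] = ⊤
  val[1] = ⊤
  val[2] = ⊤
  val[3] = 7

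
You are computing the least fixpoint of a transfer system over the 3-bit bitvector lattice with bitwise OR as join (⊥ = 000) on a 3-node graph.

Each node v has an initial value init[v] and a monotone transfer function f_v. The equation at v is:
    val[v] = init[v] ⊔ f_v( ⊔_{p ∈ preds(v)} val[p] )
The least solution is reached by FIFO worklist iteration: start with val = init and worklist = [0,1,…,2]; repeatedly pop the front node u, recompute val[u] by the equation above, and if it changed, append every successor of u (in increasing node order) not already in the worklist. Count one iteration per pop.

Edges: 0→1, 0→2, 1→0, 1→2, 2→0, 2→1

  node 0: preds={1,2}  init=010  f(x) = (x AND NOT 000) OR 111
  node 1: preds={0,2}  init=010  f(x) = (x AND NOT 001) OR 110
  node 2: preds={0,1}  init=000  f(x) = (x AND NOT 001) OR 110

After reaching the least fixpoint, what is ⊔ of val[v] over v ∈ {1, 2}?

Iteration log — 5 steps:
  step 1. node 0  ⊔preds=010  new=111  old=010  +wl: 
  step 2. node 1  ⊔preds=111  new=110  old=010  +wl: 0
  step 3. node 2  ⊔preds=111  new=110  old=000  +wl: 1
  step 4. node 0  ⊔preds=110  new=111  stable
  step 5. node 1  ⊔preds=111  new=110  stable

Least fixpoint reached:
  node 0: 111
  node 1: 110
  node 2: 110

110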